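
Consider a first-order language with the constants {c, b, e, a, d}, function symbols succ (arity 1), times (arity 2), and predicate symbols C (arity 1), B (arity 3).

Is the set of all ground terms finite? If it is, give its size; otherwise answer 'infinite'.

The signature has at least one function symbol (succ, arity 1) and at least one constant (c).
Iterating succ gives infinitely many distinct ground terms: c, succ(c), succ(succ(c)), ...
So the Herbrand universe is infinite.

infinite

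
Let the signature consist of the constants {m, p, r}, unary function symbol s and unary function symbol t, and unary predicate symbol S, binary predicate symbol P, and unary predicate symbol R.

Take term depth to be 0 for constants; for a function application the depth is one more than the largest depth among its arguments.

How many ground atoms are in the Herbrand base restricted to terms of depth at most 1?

99

First count ground terms of depth ≤ 1.
Let N_k count ground terms of depth at most k. Each non-constant term of depth ≤ k is some function symbol applied to depth-≤(k−1) arguments, giving N_k = 3 + N_{k-1} + N_{k-1}.
N_0 = 3
N_1 = 3 + 3 + 3 = 9
Explicitly: m, p, r, s(m), s(p), s(r), t(m), t(p), t(r).
So |H| = 9.
Each predicate of arity r yields |H|^r ground atoms (one per choice of an r-tuple from H):
  S: 9;  P: 9^2 = 81;  R: 9
Total ground atoms: 9 + 81 + 9 = 99.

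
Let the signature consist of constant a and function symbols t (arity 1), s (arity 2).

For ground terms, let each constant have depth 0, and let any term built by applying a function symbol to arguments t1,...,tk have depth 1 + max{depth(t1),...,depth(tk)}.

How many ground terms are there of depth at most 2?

13

Count level by level. With function symbols t/1, s/2, the terms of depth ≤ k are the 1 constant together with each function applied to depth-≤(k−1) tuples, so N_k = 1 + N_{k-1} + N_{k-1}^2.
N_0 = 1
N_1 = 1 + 1 + 1^2 = 3
N_2 = 1 + 3 + 3^2 = 13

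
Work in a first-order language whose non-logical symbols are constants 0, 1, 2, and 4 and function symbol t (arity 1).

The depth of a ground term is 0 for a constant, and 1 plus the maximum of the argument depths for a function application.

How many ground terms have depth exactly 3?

4

Let N_k count ground terms of depth at most k. Each non-constant term of depth ≤ k is some function symbol applied to depth-≤(k−1) arguments, giving N_k = 4 + N_{k-1}.
N_0 = 4
N_1 = 4 + 4 = 8
N_2 = 4 + 8 = 12
N_3 = 4 + 12 = 16
Terms of depth exactly 3: N_3 − N_2 = 16 − 12 = 4.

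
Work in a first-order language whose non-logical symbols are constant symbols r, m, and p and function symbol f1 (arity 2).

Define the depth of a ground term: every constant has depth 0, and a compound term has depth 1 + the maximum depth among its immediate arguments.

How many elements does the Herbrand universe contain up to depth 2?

147

Let N_k count ground terms of depth at most k. Each non-constant term of depth ≤ k is some function symbol applied to depth-≤(k−1) arguments, giving N_k = 3 + N_{k-1}^2.
N_0 = 3
N_1 = 3 + 3^2 = 12
N_2 = 3 + 12^2 = 147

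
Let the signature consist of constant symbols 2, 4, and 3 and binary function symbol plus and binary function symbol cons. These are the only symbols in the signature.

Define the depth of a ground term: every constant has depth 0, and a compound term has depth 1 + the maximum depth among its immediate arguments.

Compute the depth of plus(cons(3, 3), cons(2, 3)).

depth(cons(3, 3)) = 1 + max(0, 0) = 1
depth(cons(2, 3)) = 1 + max(0, 0) = 1
depth(plus(cons(3, 3), cons(2, 3))) = 1 + max(1, 1) = 2

2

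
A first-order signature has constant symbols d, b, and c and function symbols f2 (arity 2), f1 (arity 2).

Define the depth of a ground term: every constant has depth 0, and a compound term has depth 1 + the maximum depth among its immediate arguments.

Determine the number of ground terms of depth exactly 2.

864

Let N_k = |{terms of depth ≤ k}|. Then N_0 = 3 and N_k = 3 + N_{k-1}^2 + N_{k-1}^2 for k ≥ 1 (one summand per function symbol, arity giving the exponent).
N_0 = 3
N_1 = 3 + 3^2 + 3^2 = 21
N_2 = 3 + 21^2 + 21^2 = 885
Terms of depth exactly 2: N_2 − N_1 = 885 − 21 = 864.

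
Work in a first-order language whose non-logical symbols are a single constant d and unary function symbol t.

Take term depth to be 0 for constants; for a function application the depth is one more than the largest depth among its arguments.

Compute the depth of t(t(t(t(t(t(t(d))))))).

depth(t(d)) = 1 + depth(d) = 1 + 0 = 1
depth(t(t(d))) = 1 + depth(t(d)) = 1 + 1 = 2
depth(t(t(t(d)))) = 1 + depth(t(t(d))) = 1 + 2 = 3
depth(t(t(t(t(d))))) = 1 + depth(t(t(t(d)))) = 1 + 3 = 4
depth(t(t(t(t(t(d)))))) = 1 + depth(t(t(t(t(d))))) = 1 + 4 = 5
depth(t(t(t(t(t(t(d))))))) = 1 + depth(t(t(t(t(t(d)))))) = 1 + 5 = 6
depth(t(t(t(t(t(t(t(d)))))))) = 1 + depth(t(t(t(t(t(t(d))))))) = 1 + 6 = 7

7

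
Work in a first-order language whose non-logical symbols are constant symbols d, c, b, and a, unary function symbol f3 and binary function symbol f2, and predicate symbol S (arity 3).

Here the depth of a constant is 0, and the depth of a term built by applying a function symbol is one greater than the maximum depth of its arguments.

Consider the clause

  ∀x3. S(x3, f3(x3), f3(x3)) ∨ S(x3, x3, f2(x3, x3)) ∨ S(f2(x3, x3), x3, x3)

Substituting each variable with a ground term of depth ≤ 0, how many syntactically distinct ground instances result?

Ground terms of depth ≤ 0:
  If N_k denotes the number of depth-≤k ground terms, the 4 constants give N_0 = 4, and each function symbol of arity r contributes N_{k-1}^r new terms at level k: N_k = 4 + N_{k-1} + N_{k-1}^2.
  N_0 = 4
  Explicitly: d, c, b, a.
So there are 4 ground terms available for substitution.
The clause has 1 distinct variable (x3), which appears in the body. In the free term algebra distinct substitutions yield syntactically distinct ground instances.
Number of ground instances = 4.

4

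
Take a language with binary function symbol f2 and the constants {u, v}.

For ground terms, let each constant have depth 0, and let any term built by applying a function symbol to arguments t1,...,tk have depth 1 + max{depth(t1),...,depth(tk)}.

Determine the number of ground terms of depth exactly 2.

If N_k denotes the number of depth-≤k ground terms, the 2 constants give N_0 = 2, and each function symbol of arity r contributes N_{k-1}^r new terms at level k: N_k = 2 + N_{k-1}^2.
N_0 = 2
N_1 = 2 + 2^2 = 6
N_2 = 2 + 6^2 = 38
Terms of depth exactly 2: N_2 − N_1 = 38 − 6 = 32.

32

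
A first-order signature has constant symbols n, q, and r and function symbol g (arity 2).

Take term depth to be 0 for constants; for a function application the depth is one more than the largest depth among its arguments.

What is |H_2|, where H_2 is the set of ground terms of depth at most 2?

147

If N_k denotes the number of depth-≤k ground terms, the 3 constants give N_0 = 3, and each function symbol of arity r contributes N_{k-1}^r new terms at level k: N_k = 3 + N_{k-1}^2.
N_0 = 3
N_1 = 3 + 3^2 = 12
N_2 = 3 + 12^2 = 147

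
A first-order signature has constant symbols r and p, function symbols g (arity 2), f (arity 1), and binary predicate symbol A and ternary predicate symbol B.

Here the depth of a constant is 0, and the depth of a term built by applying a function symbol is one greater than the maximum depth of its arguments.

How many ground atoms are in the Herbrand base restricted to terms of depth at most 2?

First count ground terms of depth ≤ 2.
Let N_k = |{terms of depth ≤ k}|. Then N_0 = 2 and N_k = 2 + N_{k-1}^2 + N_{k-1} for k ≥ 1 (one summand per function symbol, arity giving the exponent).
N_0 = 2
N_1 = 2 + 2^2 + 2 = 8
N_2 = 2 + 8^2 + 8 = 74
So |H| = 74.
For each predicate symbol, the number of ground atoms is |H| raised to its arity; summing:
  A: 74^2 = 5476;  B: 74^3 = 405224
Total ground atoms: 5476 + 405224 = 410700.

410700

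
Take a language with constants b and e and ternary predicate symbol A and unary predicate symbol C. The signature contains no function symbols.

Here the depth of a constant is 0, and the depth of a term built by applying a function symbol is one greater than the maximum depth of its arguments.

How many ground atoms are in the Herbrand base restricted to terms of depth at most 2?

10

First count ground terms of depth ≤ 2.
With no function symbols every ground term is a constant, so there are exactly 2 ground terms at every depth bound.
N_0 = 2
N_1 = 2
N_2 = 2
So |H| = 2.
Ground atoms are formed by filling each argument slot of a predicate with a term from H, so an r-ary predicate gives |H|^r atoms:
  A: 2^3 = 8;  C: 2
Total ground atoms: 8 + 2 = 10.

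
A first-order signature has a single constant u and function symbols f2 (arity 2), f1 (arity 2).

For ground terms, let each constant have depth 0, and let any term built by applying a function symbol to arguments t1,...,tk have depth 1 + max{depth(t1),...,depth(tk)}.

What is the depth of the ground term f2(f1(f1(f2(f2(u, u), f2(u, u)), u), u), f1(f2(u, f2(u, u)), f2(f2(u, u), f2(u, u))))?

depth(f2(u, u)) = 1 + max(0, 0) = 1
depth(f2(f2(u, u), f2(u, u))) = 1 + max(1, 1) = 2
depth(f1(f2(f2(u, u), f2(u, u)), u)) = 1 + max(2, 0) = 3
depth(f1(f1(f2(f2(u, u), f2(u, u)), u), u)) = 1 + max(3, 0) = 4
depth(f2(u, f2(u, u))) = 1 + max(0, 1) = 2
depth(f1(f2(u, f2(u, u)), f2(f2(u, u), f2(u, u)))) = 1 + max(2, 2) = 3
depth(f2(f1(f1(f2(f2(u, u), f2(u, u)), u), u), f1(f2(u, f2(u, u)), f2(f2(u, u), f2(u, u))))) = 1 + max(4, 3) = 5

5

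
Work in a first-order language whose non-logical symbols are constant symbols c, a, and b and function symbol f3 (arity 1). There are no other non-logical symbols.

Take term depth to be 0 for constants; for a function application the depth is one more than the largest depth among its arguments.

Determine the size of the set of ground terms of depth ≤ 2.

9

Write N_k for the number of ground terms of depth ≤ k. A term of depth ≤ k is either a constant or a function symbol applied to arguments of depth ≤ k−1, so N_k = 3 + N_{k-1}.
N_0 = 3
N_1 = 3 + 3 = 6
N_2 = 3 + 6 = 9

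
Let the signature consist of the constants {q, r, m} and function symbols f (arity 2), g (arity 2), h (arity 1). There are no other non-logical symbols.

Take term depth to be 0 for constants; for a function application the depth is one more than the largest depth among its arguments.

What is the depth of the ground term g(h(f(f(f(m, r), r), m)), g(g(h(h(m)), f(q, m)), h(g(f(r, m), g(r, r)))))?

depth(f(m, r)) = 1 + max(0, 0) = 1
depth(f(f(m, r), r)) = 1 + max(1, 0) = 2
depth(f(f(f(m, r), r), m)) = 1 + max(2, 0) = 3
depth(h(f(f(f(m, r), r), m))) = 1 + depth(f(f(f(m, r), r), m)) = 1 + 3 = 4
depth(h(m)) = 1 + depth(m) = 1 + 0 = 1
depth(h(h(m))) = 1 + depth(h(m)) = 1 + 1 = 2
depth(f(q, m)) = 1 + max(0, 0) = 1
depth(g(h(h(m)), f(q, m))) = 1 + max(2, 1) = 3
depth(f(r, m)) = 1 + max(0, 0) = 1
depth(g(r, r)) = 1 + max(0, 0) = 1
depth(g(f(r, m), g(r, r))) = 1 + max(1, 1) = 2
depth(h(g(f(r, m), g(r, r)))) = 1 + depth(g(f(r, m), g(r, r))) = 1 + 2 = 3
depth(g(g(h(h(m)), f(q, m)), h(g(f(r, m), g(r, r))))) = 1 + max(3, 3) = 4
depth(g(h(f(f(f(m, r), r), m)), g(g(h(h(m)), f(q, m)), h(g(f(r, m), g(r, r)))))) = 1 + max(4, 4) = 5

5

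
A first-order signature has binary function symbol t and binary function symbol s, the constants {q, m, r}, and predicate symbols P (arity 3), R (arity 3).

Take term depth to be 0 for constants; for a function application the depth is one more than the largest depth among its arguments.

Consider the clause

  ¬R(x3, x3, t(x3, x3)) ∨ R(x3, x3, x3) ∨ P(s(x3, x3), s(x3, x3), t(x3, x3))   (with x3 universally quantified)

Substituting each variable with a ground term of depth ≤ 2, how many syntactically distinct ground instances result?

885

Ground terms of depth ≤ 2:
  Write N_k for the number of ground terms of depth ≤ k. A term of depth ≤ k is either a constant or a function symbol applied to arguments of depth ≤ k−1, so N_k = 3 + N_{k-1}^2 + N_{k-1}^2.
  N_0 = 3
  N_1 = 3 + 3^2 + 3^2 = 21
  N_2 = 3 + 21^2 + 21^2 = 885
So there are 885 ground terms available for substitution.
The body mentions the single quantified variable x3; since ground terms form a free algebra, no two substitutions collapse to the same formula.
Number of ground instances = 885.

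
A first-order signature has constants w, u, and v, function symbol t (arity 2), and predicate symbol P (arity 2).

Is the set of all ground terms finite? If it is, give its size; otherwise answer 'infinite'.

infinite

The signature has at least one function symbol (t, arity 2) and at least one constant (w).
Iterating t gives infinitely many distinct ground terms: w, t(w, w), t(t(w, w), t(w, w)), ...
So the Herbrand universe is infinite.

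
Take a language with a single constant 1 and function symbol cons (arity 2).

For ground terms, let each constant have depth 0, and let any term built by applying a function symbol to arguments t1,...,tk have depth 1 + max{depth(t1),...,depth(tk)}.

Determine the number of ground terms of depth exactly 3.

21

Count level by level. With function symbols cons/2, the terms of depth ≤ k are the 1 constant together with each function applied to depth-≤(k−1) tuples, so N_k = 1 + N_{k-1}^2.
N_0 = 1
N_1 = 1 + 1^2 = 2
N_2 = 1 + 2^2 = 5
N_3 = 1 + 5^2 = 26
Terms of depth exactly 3: N_3 − N_2 = 26 − 5 = 21.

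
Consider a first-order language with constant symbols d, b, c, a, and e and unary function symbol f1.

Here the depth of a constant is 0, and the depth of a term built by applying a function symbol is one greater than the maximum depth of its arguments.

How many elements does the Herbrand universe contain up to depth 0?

Let N_k count ground terms of depth at most k. Each non-constant term of depth ≤ k is some function symbol applied to depth-≤(k−1) arguments, giving N_k = 5 + N_{k-1}.
N_0 = 5

5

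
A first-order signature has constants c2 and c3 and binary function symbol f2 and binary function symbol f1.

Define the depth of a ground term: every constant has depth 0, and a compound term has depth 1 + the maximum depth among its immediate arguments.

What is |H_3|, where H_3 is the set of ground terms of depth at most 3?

81610

Let N_k = |{terms of depth ≤ k}|. Then N_0 = 2 and N_k = 2 + N_{k-1}^2 + N_{k-1}^2 for k ≥ 1 (one summand per function symbol, arity giving the exponent).
N_0 = 2
N_1 = 2 + 2^2 + 2^2 = 10
N_2 = 2 + 10^2 + 10^2 = 202
N_3 = 2 + 202^2 + 202^2 = 81610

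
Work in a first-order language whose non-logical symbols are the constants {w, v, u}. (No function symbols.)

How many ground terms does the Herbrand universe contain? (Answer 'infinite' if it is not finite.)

3

There are no function symbols, so every ground term is one of the 3 constants.
The Herbrand universe is {w, v, u}, which is finite with 3 elements.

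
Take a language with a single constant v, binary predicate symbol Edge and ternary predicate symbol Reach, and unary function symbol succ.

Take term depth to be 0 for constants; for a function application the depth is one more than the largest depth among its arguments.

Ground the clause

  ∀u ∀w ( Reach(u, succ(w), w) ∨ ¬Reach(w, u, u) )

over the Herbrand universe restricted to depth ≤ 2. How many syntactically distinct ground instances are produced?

9

Ground terms of depth ≤ 2:
  Count level by level. With function symbols succ/1, the terms of depth ≤ k are the 1 constant together with each function applied to depth-≤(k−1) tuples, so N_k = 1 + N_{k-1}.
  N_0 = 1
  N_1 = 1 + 1 = 2
  N_2 = 1 + 2 = 3
So there are 3 ground terms available for substitution.
There are 2 variables to instantiate (u, w), each occurring in at least one literal, so different choices give different ground instances.
Number of ground instances = 3^2 = 9.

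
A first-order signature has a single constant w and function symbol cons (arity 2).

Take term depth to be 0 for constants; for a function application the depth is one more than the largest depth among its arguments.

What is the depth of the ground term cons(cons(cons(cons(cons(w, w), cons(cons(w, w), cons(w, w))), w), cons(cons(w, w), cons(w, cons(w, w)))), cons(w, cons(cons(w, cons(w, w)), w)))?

6

depth(cons(w, w)) = 1 + max(0, 0) = 1
depth(cons(cons(w, w), cons(w, w))) = 1 + max(1, 1) = 2
depth(cons(cons(w, w), cons(cons(w, w), cons(w, w)))) = 1 + max(1, 2) = 3
depth(cons(cons(cons(w, w), cons(cons(w, w), cons(w, w))), w)) = 1 + max(3, 0) = 4
depth(cons(w, cons(w, w))) = 1 + max(0, 1) = 2
depth(cons(cons(w, w), cons(w, cons(w, w)))) = 1 + max(1, 2) = 3
depth(cons(cons(cons(cons(w, w), cons(cons(w, w), cons(w, w))), w), cons(cons(w, w), cons(w, cons(w, w))))) = 1 + max(4, 3) = 5
depth(cons(cons(w, cons(w, w)), w)) = 1 + max(2, 0) = 3
depth(cons(w, cons(cons(w, cons(w, w)), w))) = 1 + max(0, 3) = 4
depth(cons(cons(cons(cons(cons(w, w), cons(cons(w, w), cons(w, w))), w), cons(cons(w, w), cons(w, cons(w, w)))), cons(w, cons(cons(w, cons(w, w)), w)))) = 1 + max(5, 4) = 6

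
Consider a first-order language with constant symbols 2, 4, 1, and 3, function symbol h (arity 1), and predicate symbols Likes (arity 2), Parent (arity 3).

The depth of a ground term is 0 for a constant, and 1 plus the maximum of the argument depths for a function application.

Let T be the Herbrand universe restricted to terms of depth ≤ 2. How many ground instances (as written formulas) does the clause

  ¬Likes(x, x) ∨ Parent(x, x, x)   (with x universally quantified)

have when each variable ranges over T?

12

Ground terms of depth ≤ 2:
  Let N_k = |{terms of depth ≤ k}|. Then N_0 = 4 and N_k = 4 + N_{k-1} for k ≥ 1 (one summand per function symbol, arity giving the exponent).
  N_0 = 4
  N_1 = 4 + 4 = 8
  N_2 = 4 + 8 = 12
  Explicitly: 2, 4, 1, 3, h(2), h(4), h(1), h(3), h(h(2)), h(h(4)), h(h(1)), h(h(3)).
So there are 12 ground terms available for substitution.
The body mentions the single quantified variable x; since ground terms form a free algebra, no two substitutions collapse to the same formula.
Number of ground instances = 12.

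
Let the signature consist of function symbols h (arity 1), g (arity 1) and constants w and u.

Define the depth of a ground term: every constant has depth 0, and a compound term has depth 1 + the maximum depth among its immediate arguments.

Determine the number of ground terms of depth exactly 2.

Write N_k for the number of ground terms of depth ≤ k. A term of depth ≤ k is either a constant or a function symbol applied to arguments of depth ≤ k−1, so N_k = 2 + N_{k-1} + N_{k-1}.
N_0 = 2
N_1 = 2 + 2 + 2 = 6
N_2 = 2 + 6 + 6 = 14
Terms of depth exactly 2: N_2 − N_1 = 14 − 6 = 8.

8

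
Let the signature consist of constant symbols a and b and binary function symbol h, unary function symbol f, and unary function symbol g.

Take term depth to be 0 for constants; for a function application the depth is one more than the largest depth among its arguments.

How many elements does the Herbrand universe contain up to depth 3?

15130

Count level by level. With function symbols h/2, f/1, g/1, the terms of depth ≤ k are the 2 constants together with each function applied to depth-≤(k−1) tuples, so N_k = 2 + N_{k-1}^2 + N_{k-1} + N_{k-1}.
N_0 = 2
N_1 = 2 + 2^2 + 2 + 2 = 10
N_2 = 2 + 10^2 + 10 + 10 = 122
N_3 = 2 + 122^2 + 122 + 122 = 15130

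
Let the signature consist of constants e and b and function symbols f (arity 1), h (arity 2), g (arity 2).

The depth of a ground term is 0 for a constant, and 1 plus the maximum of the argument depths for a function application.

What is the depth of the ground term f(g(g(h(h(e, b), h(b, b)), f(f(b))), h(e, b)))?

5

depth(h(e, b)) = 1 + max(0, 0) = 1
depth(h(b, b)) = 1 + max(0, 0) = 1
depth(h(h(e, b), h(b, b))) = 1 + max(1, 1) = 2
depth(f(b)) = 1 + depth(b) = 1 + 0 = 1
depth(f(f(b))) = 1 + depth(f(b)) = 1 + 1 = 2
depth(g(h(h(e, b), h(b, b)), f(f(b)))) = 1 + max(2, 2) = 3
depth(g(g(h(h(e, b), h(b, b)), f(f(b))), h(e, b))) = 1 + max(3, 1) = 4
depth(f(g(g(h(h(e, b), h(b, b)), f(f(b))), h(e, b)))) = 1 + depth(g(g(h(h(e, b), h(b, b)), f(f(b))), h(e, b))) = 1 + 4 = 5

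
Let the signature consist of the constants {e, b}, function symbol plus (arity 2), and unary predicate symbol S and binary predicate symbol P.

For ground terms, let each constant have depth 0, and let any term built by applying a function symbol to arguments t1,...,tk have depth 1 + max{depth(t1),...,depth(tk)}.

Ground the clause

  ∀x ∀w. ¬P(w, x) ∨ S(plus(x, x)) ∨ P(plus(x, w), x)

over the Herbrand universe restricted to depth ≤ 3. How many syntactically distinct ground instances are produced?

2090916

Ground terms of depth ≤ 3:
  Write N_k for the number of ground terms of depth ≤ k. A term of depth ≤ k is either a constant or a function symbol applied to arguments of depth ≤ k−1, so N_k = 2 + N_{k-1}^2.
  N_0 = 2
  N_1 = 2 + 2^2 = 6
  N_2 = 2 + 6^2 = 38
  N_3 = 2 + 38^2 = 1446
So there are 1446 ground terms available for substitution.
There are 2 variables to instantiate (x, w), each occurring in at least one literal, so different choices give different ground instances.
Number of ground instances = 1446^2 = 2090916.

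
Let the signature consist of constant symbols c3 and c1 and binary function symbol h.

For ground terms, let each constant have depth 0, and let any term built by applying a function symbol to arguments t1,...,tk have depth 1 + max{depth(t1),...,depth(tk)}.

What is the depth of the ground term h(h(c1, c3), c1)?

depth(h(c1, c3)) = 1 + max(0, 0) = 1
depth(h(h(c1, c3), c1)) = 1 + max(1, 0) = 2

2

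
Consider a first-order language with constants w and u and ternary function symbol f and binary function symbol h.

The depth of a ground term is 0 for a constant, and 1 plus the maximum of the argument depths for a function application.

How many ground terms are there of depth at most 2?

If N_k denotes the number of depth-≤k ground terms, the 2 constants give N_0 = 2, and each function symbol of arity r contributes N_{k-1}^r new terms at level k: N_k = 2 + N_{k-1}^3 + N_{k-1}^2.
N_0 = 2
N_1 = 2 + 2^3 + 2^2 = 14
N_2 = 2 + 14^3 + 14^2 = 2942

2942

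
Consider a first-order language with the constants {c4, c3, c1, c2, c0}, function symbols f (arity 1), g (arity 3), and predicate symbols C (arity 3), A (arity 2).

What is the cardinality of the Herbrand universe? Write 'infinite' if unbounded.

The signature has at least one function symbol (f, arity 1) and at least one constant (c4).
Iterating f gives infinitely many distinct ground terms: c4, f(c4), f(f(c4)), ...
So the Herbrand universe is infinite.

infinite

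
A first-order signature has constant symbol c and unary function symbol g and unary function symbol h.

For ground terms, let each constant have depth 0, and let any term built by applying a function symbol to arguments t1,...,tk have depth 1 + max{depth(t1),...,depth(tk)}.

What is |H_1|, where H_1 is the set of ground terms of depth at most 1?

3

Count level by level. With function symbols g/1, h/1, the terms of depth ≤ k are the 1 constant together with each function applied to depth-≤(k−1) tuples, so N_k = 1 + N_{k-1} + N_{k-1}.
N_0 = 1
N_1 = 1 + 1 + 1 = 3
Explicitly: c, g(c), h(c).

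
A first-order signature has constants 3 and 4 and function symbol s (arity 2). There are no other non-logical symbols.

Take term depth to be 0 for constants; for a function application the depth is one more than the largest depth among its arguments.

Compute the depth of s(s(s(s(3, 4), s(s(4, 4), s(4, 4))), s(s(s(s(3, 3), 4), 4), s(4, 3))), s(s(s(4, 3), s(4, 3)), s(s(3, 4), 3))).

6

depth(s(3, 4)) = 1 + max(0, 0) = 1
depth(s(4, 4)) = 1 + max(0, 0) = 1
depth(s(s(4, 4), s(4, 4))) = 1 + max(1, 1) = 2
depth(s(s(3, 4), s(s(4, 4), s(4, 4)))) = 1 + max(1, 2) = 3
depth(s(3, 3)) = 1 + max(0, 0) = 1
depth(s(s(3, 3), 4)) = 1 + max(1, 0) = 2
depth(s(s(s(3, 3), 4), 4)) = 1 + max(2, 0) = 3
depth(s(4, 3)) = 1 + max(0, 0) = 1
depth(s(s(s(s(3, 3), 4), 4), s(4, 3))) = 1 + max(3, 1) = 4
depth(s(s(s(3, 4), s(s(4, 4), s(4, 4))), s(s(s(s(3, 3), 4), 4), s(4, 3)))) = 1 + max(3, 4) = 5
depth(s(s(4, 3), s(4, 3))) = 1 + max(1, 1) = 2
depth(s(s(3, 4), 3)) = 1 + max(1, 0) = 2
depth(s(s(s(4, 3), s(4, 3)), s(s(3, 4), 3))) = 1 + max(2, 2) = 3
depth(s(s(s(s(3, 4), s(s(4, 4), s(4, 4))), s(s(s(s(3, 3), 4), 4), s(4, 3))), s(s(s(4, 3), s(4, 3)), s(s(3, 4), 3)))) = 1 + max(5, 3) = 6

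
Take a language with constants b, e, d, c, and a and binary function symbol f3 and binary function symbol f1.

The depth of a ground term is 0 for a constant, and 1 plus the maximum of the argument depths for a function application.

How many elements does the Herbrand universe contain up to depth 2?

Count level by level. With function symbols f3/2, f1/2, the terms of depth ≤ k are the 5 constants together with each function applied to depth-≤(k−1) tuples, so N_k = 5 + N_{k-1}^2 + N_{k-1}^2.
N_0 = 5
N_1 = 5 + 5^2 + 5^2 = 55
N_2 = 5 + 55^2 + 55^2 = 6055

6055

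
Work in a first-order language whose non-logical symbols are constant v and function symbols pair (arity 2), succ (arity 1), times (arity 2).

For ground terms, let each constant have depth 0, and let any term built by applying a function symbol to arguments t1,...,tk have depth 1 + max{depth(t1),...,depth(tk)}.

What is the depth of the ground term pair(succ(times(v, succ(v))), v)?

depth(succ(v)) = 1 + depth(v) = 1 + 0 = 1
depth(times(v, succ(v))) = 1 + max(0, 1) = 2
depth(succ(times(v, succ(v)))) = 1 + depth(times(v, succ(v))) = 1 + 2 = 3
depth(pair(succ(times(v, succ(v))), v)) = 1 + max(3, 0) = 4

4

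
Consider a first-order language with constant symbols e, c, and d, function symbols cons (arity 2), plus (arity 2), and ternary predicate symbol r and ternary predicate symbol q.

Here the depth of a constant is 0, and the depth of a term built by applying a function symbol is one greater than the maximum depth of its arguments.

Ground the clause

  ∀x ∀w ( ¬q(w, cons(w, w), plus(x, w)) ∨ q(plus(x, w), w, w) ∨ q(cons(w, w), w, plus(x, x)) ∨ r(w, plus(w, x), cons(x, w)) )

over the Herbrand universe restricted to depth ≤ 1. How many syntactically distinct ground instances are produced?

441

Ground terms of depth ≤ 1:
  Count level by level. With function symbols cons/2, plus/2, the terms of depth ≤ k are the 3 constants together with each function applied to depth-≤(k−1) tuples, so N_k = 3 + N_{k-1}^2 + N_{k-1}^2.
  N_0 = 3
  N_1 = 3 + 3^2 + 3^2 = 21
So there are 21 ground terms available for substitution.
The clause has 2 distinct variables (x, w), each appearing in the body. In the free term algebra distinct substitutions yield syntactically distinct ground instances.
Number of ground instances = 21^2 = 441.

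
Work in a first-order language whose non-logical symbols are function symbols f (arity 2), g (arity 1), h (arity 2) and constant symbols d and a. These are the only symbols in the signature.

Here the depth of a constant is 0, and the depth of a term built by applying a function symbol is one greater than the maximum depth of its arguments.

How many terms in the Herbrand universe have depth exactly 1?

10

If N_k denotes the number of depth-≤k ground terms, the 2 constants give N_0 = 2, and each function symbol of arity r contributes N_{k-1}^r new terms at level k: N_k = 2 + N_{k-1}^2 + N_{k-1} + N_{k-1}^2.
N_0 = 2
N_1 = 2 + 2^2 + 2 + 2^2 = 12
Terms of depth exactly 1: N_1 − N_0 = 12 − 2 = 10.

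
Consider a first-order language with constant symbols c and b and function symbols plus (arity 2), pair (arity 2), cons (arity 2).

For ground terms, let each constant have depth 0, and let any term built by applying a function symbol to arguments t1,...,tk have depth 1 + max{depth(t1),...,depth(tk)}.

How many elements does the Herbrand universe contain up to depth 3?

1044302

Let N_k count ground terms of depth at most k. Each non-constant term of depth ≤ k is some function symbol applied to depth-≤(k−1) arguments, giving N_k = 2 + N_{k-1}^2 + N_{k-1}^2 + N_{k-1}^2.
N_0 = 2
N_1 = 2 + 2^2 + 2^2 + 2^2 = 14
N_2 = 2 + 14^2 + 14^2 + 14^2 = 590
N_3 = 2 + 590^2 + 590^2 + 590^2 = 1044302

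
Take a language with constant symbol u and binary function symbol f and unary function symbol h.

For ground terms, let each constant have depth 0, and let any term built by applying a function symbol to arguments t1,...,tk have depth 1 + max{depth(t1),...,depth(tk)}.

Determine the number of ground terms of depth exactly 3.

170

Let N_k count ground terms of depth at most k. Each non-constant term of depth ≤ k is some function symbol applied to depth-≤(k−1) arguments, giving N_k = 1 + N_{k-1}^2 + N_{k-1}.
N_0 = 1
N_1 = 1 + 1^2 + 1 = 3
N_2 = 1 + 3^2 + 3 = 13
N_3 = 1 + 13^2 + 13 = 183
Terms of depth exactly 3: N_3 − N_2 = 183 − 13 = 170.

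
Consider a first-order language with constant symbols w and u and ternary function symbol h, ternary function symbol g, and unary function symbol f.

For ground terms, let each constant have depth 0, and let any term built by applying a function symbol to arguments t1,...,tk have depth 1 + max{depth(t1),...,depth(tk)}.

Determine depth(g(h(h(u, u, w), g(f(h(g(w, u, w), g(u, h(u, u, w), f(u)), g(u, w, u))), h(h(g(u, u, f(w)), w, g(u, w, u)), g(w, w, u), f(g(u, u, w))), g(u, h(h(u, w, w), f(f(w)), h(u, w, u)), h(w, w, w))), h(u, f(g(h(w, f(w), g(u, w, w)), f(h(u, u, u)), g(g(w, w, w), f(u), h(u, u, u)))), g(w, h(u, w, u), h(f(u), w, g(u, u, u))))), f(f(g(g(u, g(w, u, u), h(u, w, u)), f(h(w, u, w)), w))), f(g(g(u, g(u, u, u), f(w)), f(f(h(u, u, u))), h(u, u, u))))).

7

depth(h(u, u, w)) = 1 + max(0, 0, 0) = 1
depth(g(w, u, w)) = 1 + max(0, 0, 0) = 1
depth(f(u)) = 1 + depth(u) = 1 + 0 = 1
depth(g(u, h(u, u, w), f(u))) = 1 + max(0, 1, 1) = 2
depth(g(u, w, u)) = 1 + max(0, 0, 0) = 1
depth(h(g(w, u, w), g(u, h(u, u, w), f(u)), g(u, w, u))) = 1 + max(1, 2, 1) = 3
depth(f(h(g(w, u, w), g(u, h(u, u, w), f(u)), g(u, w, u)))) = 1 + depth(h(g(w, u, w), g(u, h(u, u, w), f(u)), g(u, w, u))) = 1 + 3 = 4
depth(f(w)) = 1 + depth(w) = 1 + 0 = 1
depth(g(u, u, f(w))) = 1 + max(0, 0, 1) = 2
depth(h(g(u, u, f(w)), w, g(u, w, u))) = 1 + max(2, 0, 1) = 3
depth(g(w, w, u)) = 1 + max(0, 0, 0) = 1
depth(g(u, u, w)) = 1 + max(0, 0, 0) = 1
depth(f(g(u, u, w))) = 1 + depth(g(u, u, w)) = 1 + 1 = 2
depth(h(h(g(u, u, f(w)), w, g(u, w, u)), g(w, w, u), f(g(u, u, w)))) = 1 + max(3, 1, 2) = 4
depth(h(u, w, w)) = 1 + max(0, 0, 0) = 1
depth(f(f(w))) = 1 + depth(f(w)) = 1 + 1 = 2
depth(h(u, w, u)) = 1 + max(0, 0, 0) = 1
depth(h(h(u, w, w), f(f(w)), h(u, w, u))) = 1 + max(1, 2, 1) = 3
depth(h(w, w, w)) = 1 + max(0, 0, 0) = 1
depth(g(u, h(h(u, w, w), f(f(w)), h(u, w, u)), h(w, w, w))) = 1 + max(0, 3, 1) = 4
depth(g(f(h(g(w, u, w), g(u, h(u, u, w), f(u)), g(u, w, u))), h(h(g(u, u, f(w)), w, g(u, w, u)), g(w, w, u), f(g(u, u, w))), g(u, h(h(u, w, w), f(f(w)), h(u, w, u)), h(w, w, w)))) = 1 + max(4, 4, 4) = 5
depth(g(u, w, w)) = 1 + max(0, 0, 0) = 1
depth(h(w, f(w), g(u, w, w))) = 1 + max(0, 1, 1) = 2
depth(h(u, u, u)) = 1 + max(0, 0, 0) = 1
depth(f(h(u, u, u))) = 1 + depth(h(u, u, u)) = 1 + 1 = 2
depth(g(w, w, w)) = 1 + max(0, 0, 0) = 1
depth(g(g(w, w, w), f(u), h(u, u, u))) = 1 + max(1, 1, 1) = 2
depth(g(h(w, f(w), g(u, w, w)), f(h(u, u, u)), g(g(w, w, w), f(u), h(u, u, u)))) = 1 + max(2, 2, 2) = 3
depth(f(g(h(w, f(w), g(u, w, w)), f(h(u, u, u)), g(g(w, w, w), f(u), h(u, u, u))))) = 1 + depth(g(h(w, f(w), g(u, w, w)), f(h(u, u, u)), g(g(w, w, w), f(u), h(u, u, u)))) = 1 + 3 = 4
depth(g(u, u, u)) = 1 + max(0, 0, 0) = 1
depth(h(f(u), w, g(u, u, u))) = 1 + max(1, 0, 1) = 2
depth(g(w, h(u, w, u), h(f(u), w, g(u, u, u)))) = 1 + max(0, 1, 2) = 3
depth(h(u, f(g(h(w, f(w), g(u, w, w)), f(h(u, u, u)), g(g(w, w, w), f(u), h(u, u, u)))), g(w, h(u, w, u), h(f(u), w, g(u, u, u))))) = 1 + max(0, 4, 3) = 5
depth(h(h(u, u, w), g(f(h(g(w, u, w), g(u, h(u, u, w), f(u)), g(u, w, u))), h(h(g(u, u, f(w)), w, g(u, w, u)), g(w, w, u), f(g(u, u, w))), g(u, h(h(u, w, w), f(f(w)), h(u, w, u)), h(w, w, w))), h(u, f(g(h(w, f(w), g(u, w, w)), f(h(u, u, u)), g(g(w, w, w), f(u), h(u, u, u)))), g(w, h(u, w, u), h(f(u), w, g(u, u, u)))))) = 1 + max(1, 5, 5) = 6
depth(g(w, u, u)) = 1 + max(0, 0, 0) = 1
depth(g(u, g(w, u, u), h(u, w, u))) = 1 + max(0, 1, 1) = 2
depth(h(w, u, w)) = 1 + max(0, 0, 0) = 1
depth(f(h(w, u, w))) = 1 + depth(h(w, u, w)) = 1 + 1 = 2
depth(g(g(u, g(w, u, u), h(u, w, u)), f(h(w, u, w)), w)) = 1 + max(2, 2, 0) = 3
depth(f(g(g(u, g(w, u, u), h(u, w, u)), f(h(w, u, w)), w))) = 1 + depth(g(g(u, g(w, u, u), h(u, w, u)), f(h(w, u, w)), w)) = 1 + 3 = 4
depth(f(f(g(g(u, g(w, u, u), h(u, w, u)), f(h(w, u, w)), w)))) = 1 + depth(f(g(g(u, g(w, u, u), h(u, w, u)), f(h(w, u, w)), w))) = 1 + 4 = 5
depth(g(u, g(u, u, u), f(w))) = 1 + max(0, 1, 1) = 2
depth(f(f(h(u, u, u)))) = 1 + depth(f(h(u, u, u))) = 1 + 2 = 3
depth(g(g(u, g(u, u, u), f(w)), f(f(h(u, u, u))), h(u, u, u))) = 1 + max(2, 3, 1) = 4
depth(f(g(g(u, g(u, u, u), f(w)), f(f(h(u, u, u))), h(u, u, u)))) = 1 + depth(g(g(u, g(u, u, u), f(w)), f(f(h(u, u, u))), h(u, u, u))) = 1 + 4 = 5
depth(g(h(h(u, u, w), g(f(h(g(w, u, w), g(u, h(u, u, w), f(u)), g(u, w, u))), h(h(g(u, u, f(w)), w, g(u, w, u)), g(w, w, u), f(g(u, u, w))), g(u, h(h(u, w, w), f(f(w)), h(u, w, u)), h(w, w, w))), h(u, f(g(h(w, f(w), g(u, w, w)), f(h(u, u, u)), g(g(w, w, w), f(u), h(u, u, u)))), g(w, h(u, w, u), h(f(u), w, g(u, u, u))))), f(f(g(g(u, g(w, u, u), h(u, w, u)), f(h(w, u, w)), w))), f(g(g(u, g(u, u, u), f(w)), f(f(h(u, u, u))), h(u, u, u))))) = 1 + max(6, 5, 5) = 7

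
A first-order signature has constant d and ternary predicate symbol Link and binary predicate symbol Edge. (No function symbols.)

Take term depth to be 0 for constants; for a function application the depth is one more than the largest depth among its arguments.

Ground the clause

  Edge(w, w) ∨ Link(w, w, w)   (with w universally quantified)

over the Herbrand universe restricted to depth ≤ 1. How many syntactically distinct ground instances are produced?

Ground terms of depth ≤ 1:
  With no function symbols every ground term is a constant, so there is exactly 1 ground term at every depth bound.
  N_0 = 1
  N_1 = 1
  Explicitly: d.
So there is exactly 1 ground term available for substitution.
The variable w ranges independently over the available ground terms, and distinct assignments produce distinct instances.
Number of ground instances = 1.

1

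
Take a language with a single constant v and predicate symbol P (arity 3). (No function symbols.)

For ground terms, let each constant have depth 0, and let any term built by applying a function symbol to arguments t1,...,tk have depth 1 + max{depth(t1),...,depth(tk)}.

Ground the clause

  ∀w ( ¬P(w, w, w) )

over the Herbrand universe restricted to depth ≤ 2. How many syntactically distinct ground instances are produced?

1

Ground terms of depth ≤ 2:
  With no function symbols every ground term is a constant, so there is exactly 1 ground term at every depth bound.
  N_0 = 1
  N_1 = 1
  N_2 = 1
So there is exactly 1 ground term available for substitution.
The clause has 1 distinct variable (w), which appears in the body. In the free term algebra distinct substitutions yield syntactically distinct ground instances.
Number of ground instances = 1.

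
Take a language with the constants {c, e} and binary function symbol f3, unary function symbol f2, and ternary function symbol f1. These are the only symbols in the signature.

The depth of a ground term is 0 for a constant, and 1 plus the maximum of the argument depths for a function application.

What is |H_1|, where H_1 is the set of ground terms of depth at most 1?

16

Let N_k = |{terms of depth ≤ k}|. Then N_0 = 2 and N_k = 2 + N_{k-1}^2 + N_{k-1} + N_{k-1}^3 for k ≥ 1 (one summand per function symbol, arity giving the exponent).
N_0 = 2
N_1 = 2 + 2^2 + 2 + 2^3 = 16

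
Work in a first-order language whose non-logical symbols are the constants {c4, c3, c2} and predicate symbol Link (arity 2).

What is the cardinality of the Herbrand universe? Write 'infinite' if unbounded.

There are no function symbols, so every ground term is one of the 3 constants.
The Herbrand universe is {c4, c3, c2}, which is finite with 3 elements.

3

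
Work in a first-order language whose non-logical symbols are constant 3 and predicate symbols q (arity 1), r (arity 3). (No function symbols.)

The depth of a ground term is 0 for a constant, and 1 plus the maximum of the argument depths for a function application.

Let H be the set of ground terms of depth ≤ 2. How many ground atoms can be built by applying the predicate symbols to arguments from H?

First count ground terms of depth ≤ 2.
With no function symbols every ground term is a constant, so there is exactly 1 ground term at every depth bound.
N_0 = 1
N_1 = 1
N_2 = 1
Explicitly: 3.
So |H| = 1.
Each predicate of arity r yields |H|^r ground atoms (one per choice of an r-tuple from H):
  q: 1;  r: 1^3 = 1
Total ground atoms: 1 + 1 = 2.

2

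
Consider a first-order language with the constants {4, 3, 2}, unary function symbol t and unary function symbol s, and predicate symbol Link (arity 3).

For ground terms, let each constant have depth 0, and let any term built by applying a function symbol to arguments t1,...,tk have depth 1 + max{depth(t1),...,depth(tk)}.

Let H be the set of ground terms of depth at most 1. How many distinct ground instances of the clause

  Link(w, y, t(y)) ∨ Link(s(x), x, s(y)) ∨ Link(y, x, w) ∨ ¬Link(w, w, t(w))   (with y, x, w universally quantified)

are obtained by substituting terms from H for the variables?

Ground terms of depth ≤ 1:
  Let N_k count ground terms of depth at most k. Each non-constant term of depth ≤ k is some function symbol applied to depth-≤(k−1) arguments, giving N_k = 3 + N_{k-1} + N_{k-1}.
  N_0 = 3
  N_1 = 3 + 3 + 3 = 9
So there are 9 ground terms available for substitution.
Each of y, x, w ranges independently over the available ground terms, and distinct assignments produce distinct instances.
Number of ground instances = 9^3 = 729.

729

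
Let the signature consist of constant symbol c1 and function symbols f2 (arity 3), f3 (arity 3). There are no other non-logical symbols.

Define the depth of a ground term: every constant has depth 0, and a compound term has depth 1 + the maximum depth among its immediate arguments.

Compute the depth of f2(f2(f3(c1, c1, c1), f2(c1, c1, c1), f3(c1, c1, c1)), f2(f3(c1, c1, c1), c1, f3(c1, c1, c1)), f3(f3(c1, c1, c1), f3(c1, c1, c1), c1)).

depth(f3(c1, c1, c1)) = 1 + max(0, 0, 0) = 1
depth(f2(c1, c1, c1)) = 1 + max(0, 0, 0) = 1
depth(f2(f3(c1, c1, c1), f2(c1, c1, c1), f3(c1, c1, c1))) = 1 + max(1, 1, 1) = 2
depth(f2(f3(c1, c1, c1), c1, f3(c1, c1, c1))) = 1 + max(1, 0, 1) = 2
depth(f3(f3(c1, c1, c1), f3(c1, c1, c1), c1)) = 1 + max(1, 1, 0) = 2
depth(f2(f2(f3(c1, c1, c1), f2(c1, c1, c1), f3(c1, c1, c1)), f2(f3(c1, c1, c1), c1, f3(c1, c1, c1)), f3(f3(c1, c1, c1), f3(c1, c1, c1), c1))) = 1 + max(2, 2, 2) = 3

3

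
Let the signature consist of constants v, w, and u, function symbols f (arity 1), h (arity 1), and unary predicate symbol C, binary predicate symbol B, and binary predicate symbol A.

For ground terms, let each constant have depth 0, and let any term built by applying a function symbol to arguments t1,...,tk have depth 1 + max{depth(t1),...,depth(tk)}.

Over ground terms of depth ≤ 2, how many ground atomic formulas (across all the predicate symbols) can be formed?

903

First count ground terms of depth ≤ 2.
Let N_k = |{terms of depth ≤ k}|. Then N_0 = 3 and N_k = 3 + N_{k-1} + N_{k-1} for k ≥ 1 (one summand per function symbol, arity giving the exponent).
N_0 = 3
N_1 = 3 + 3 + 3 = 9
N_2 = 3 + 9 + 9 = 21
So |H| = 21.
For each predicate symbol, the number of ground atoms is |H| raised to its arity; summing:
  C: 21;  B: 21^2 = 441;  A: 21^2 = 441
Total ground atoms: 21 + 441 + 441 = 903.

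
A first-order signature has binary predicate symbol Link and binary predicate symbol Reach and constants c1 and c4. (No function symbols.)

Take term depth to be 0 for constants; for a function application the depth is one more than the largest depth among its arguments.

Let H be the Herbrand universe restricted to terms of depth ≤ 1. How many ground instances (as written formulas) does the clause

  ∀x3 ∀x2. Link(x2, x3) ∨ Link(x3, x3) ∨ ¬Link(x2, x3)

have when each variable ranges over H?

4

Ground terms of depth ≤ 1:
  With no function symbols every ground term is a constant, so there are exactly 2 ground terms at every depth bound.
  N_0 = 2
  N_1 = 2
  Explicitly: c1, c4.
So there are 2 ground terms available for substitution.
The body mentions every one of the 2 quantified variables; since ground terms form a free algebra, no two substitutions collapse to the same formula.
Number of ground instances = 2^2 = 4.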